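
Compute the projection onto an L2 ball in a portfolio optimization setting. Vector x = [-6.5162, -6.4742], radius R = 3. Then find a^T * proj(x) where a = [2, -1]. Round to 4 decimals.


Step 1: Compute ||x|| (intermediates to 6 decimals).
||x|| = sqrt((-6.5162)^2 + (-6.4742)^2) = 9.185648
Step 2: Project.
Since ||x|| > R, scale = R/||x|| = 3/9.185648 = 0.326596, proj(x) = scale * x
proj(x) = [-2.128165, -2.114448]
Step 3: Dot product.
a^T * proj(x) = 2*(-2.128165) - 1*(-2.114448) = -2.1419


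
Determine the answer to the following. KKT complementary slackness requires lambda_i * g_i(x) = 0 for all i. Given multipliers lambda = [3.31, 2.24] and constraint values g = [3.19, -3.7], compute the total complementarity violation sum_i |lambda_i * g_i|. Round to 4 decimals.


KKT complementary slackness check:
lambda_1 * g_1 = 3.31 * 3.19 = 10.5589
lambda_2 * g_2 = 2.24 * -3.7 = -8.288
Total violation = 10.5589 + 8.288 = 18.8469


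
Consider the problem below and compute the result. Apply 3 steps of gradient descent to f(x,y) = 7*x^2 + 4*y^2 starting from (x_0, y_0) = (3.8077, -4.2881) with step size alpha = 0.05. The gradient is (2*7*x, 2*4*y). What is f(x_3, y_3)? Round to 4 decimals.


Gradient descent on f(x,y) = 7*x^2 + 4*y^2.
Starting point: (3.8077, -4.2881), alpha = 0.05
Step 1: grad_x = 2*7*3.8077 = 53.3078, grad_y = 2*4*-4.2881 = -34.3048
  x_1 = 3.8077 - 0.05*53.3078 = 1.1423
  y_1 = -4.2881 - 0.05*-34.3048 = -2.5729
Step 2: grad_x = 2*7*1.1423 = 15.9923, grad_y = 2*4*-2.5729 = -20.5829
  x_2 = 1.1423 - 0.05*15.9923 = 0.3427
  y_2 = -2.5729 - 0.05*-20.5829 = -1.5437
Step 3: grad_x = 2*7*0.3427 = 4.7977, grad_y = 2*4*-1.5437 = -12.3497
  x_3 = 0.3427 - 0.05*4.7977 = 0.1028
  y_3 = -1.5437 - 0.05*-12.3497 = -0.9262
f(0.1028, -0.9262) = 7*0.1028^2 + 4*(-0.9262)^2 = 3.5056


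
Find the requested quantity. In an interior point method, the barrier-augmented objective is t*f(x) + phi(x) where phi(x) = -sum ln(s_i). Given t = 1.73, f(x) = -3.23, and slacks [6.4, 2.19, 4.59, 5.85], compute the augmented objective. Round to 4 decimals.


Step 1: Compute log-barrier.
ln values: [1.8563, 0.7839, 1.5239, 1.7664]
phi = -(1.8563 + 0.7839 + 1.5239 + 1.7664) = -5.9305
Step 2: Compute augmented objective.
t*f(x) = 1.73*-3.23 = -5.5879
Total = -5.5879 - 5.9305 = -11.5184


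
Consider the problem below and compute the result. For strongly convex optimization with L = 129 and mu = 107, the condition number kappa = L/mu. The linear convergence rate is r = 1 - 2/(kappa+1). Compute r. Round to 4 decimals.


Step 1: Compute the condition number.
kappa = L/mu = 129/107 = 1.2056
Step 2: Compute the convergence rate.
r = 1 - 2/(kappa + 1) = 1 - 2*mu/(L + mu) = (L - mu)/(L + mu) = 22/236 = 0.0932


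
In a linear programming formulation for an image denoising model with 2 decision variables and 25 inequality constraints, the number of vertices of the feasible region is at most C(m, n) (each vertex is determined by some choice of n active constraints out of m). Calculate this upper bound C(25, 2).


Each vertex corresponds to some choice of n active constraints out of m, so the number of vertices is at most C(m, n) = m! / (n!(m-n)!).
m = 25, n = 2
Numerator: 25 * 24
Denominator: 2! = 2
C(25, 2) = 300


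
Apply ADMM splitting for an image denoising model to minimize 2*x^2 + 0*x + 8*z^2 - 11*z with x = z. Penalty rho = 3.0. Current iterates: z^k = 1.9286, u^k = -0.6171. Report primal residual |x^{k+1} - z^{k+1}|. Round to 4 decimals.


ADMM iteration with rho = 3.0, z^k = 1.9286, u^k = -0.6171
Step 1: x-update.
Minimize 2*x^2 + 0*x + (3.0/2)*(x - 1.9286 - 0.6171)^2
FOC: (2*2 + 3.0)*x = 0 + 3.0*(1.9286 + 0.6171)
x^{k+1} = 1.091
Step 2: z-update.
Minimize 8*z^2 - 11*z + (3.0/2)*(1.091 - z - 0.6171)^2
FOC: (2*8 + 3.0)*z = 11 + 3.0*(1.091 - 0.6171)
z^{k+1} = 0.6538
Step 3: u-update.
u^{k+1} = -0.6171 + 1.091 - 0.6538 = -0.1799
Step 4: Primal residual = |1.091 - 0.6538| = 0.4372


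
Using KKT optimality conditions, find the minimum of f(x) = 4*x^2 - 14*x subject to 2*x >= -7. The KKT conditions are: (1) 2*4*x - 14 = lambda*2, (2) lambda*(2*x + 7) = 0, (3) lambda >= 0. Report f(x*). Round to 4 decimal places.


Step 1: Try lambda = 0 (constraint inactive).
Stationarity: 2*4*x - 14 = 0
x* = 14/(2*4) = 1.75
Check constraint: 2*1.75 = 3.5 >= -7 -- satisfied.
Step 2: Compute optimal value.
f(x*) = 4*1.75^2 - 14*1.75 = -12.25


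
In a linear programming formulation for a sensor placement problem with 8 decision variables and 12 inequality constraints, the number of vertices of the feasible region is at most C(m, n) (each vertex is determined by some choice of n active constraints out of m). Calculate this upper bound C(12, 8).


Each vertex corresponds to some choice of n active constraints out of m, so the number of vertices is at most C(m, n) = m! / (n!(m-n)!).
m = 12, n = 8
Numerator: 12 * 11 * 10 * 9 * 8 * 7 * 6 * 5
Denominator: 8! = 40320
C(12, 8) = 495


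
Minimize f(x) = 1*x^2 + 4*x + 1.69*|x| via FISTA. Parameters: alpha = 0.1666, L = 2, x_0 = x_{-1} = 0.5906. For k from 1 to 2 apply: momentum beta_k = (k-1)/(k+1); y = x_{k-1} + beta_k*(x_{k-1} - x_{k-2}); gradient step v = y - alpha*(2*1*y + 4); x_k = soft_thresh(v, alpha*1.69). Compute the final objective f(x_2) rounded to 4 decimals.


FISTA on f(x) = 1*x^2 + 4*x + 1.69*|x|
L = 2, alpha = 0.1666
Iteration 1: beta = 0.0, y = 0.5906 + 0.0*(0.5906 - 0.5906) = 0.5906
  grad(y) = 5.1812, v = y - alpha*grad = -0.2726
  prox(v) = soft_thresh(-0.2726, 0.2816) = 0.0
Iteration 2: beta = 0.3333, y = 0.0 + 0.3333*(0.0 - 0.5906) = -0.1969
  grad(y) = 3.6063, v = y - alpha*grad = -0.7977
  prox(v) = soft_thresh(-0.7977, 0.2816) = -0.5161
f(x_2) = 1*(-0.5161)^2 + 4*(-0.5161) + 1.69*|-0.5161| = -0.9259


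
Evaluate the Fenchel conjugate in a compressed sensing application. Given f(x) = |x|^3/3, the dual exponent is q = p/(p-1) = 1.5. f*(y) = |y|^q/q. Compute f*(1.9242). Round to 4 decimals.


The conjugate exponent q satisfies 1/p + 1/q = 1.
p = 3, so q = 3/(3 - 1) = 1.5
|y|^q = 1.9242^1.5 = 2.6692
f*(1.9242) = 2.6692 / 1.5 = 1.7794


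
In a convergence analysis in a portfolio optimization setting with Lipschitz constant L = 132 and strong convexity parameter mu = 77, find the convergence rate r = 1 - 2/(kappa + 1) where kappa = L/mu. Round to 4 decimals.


Step 1: Compute the condition number.
kappa = L/mu = 132/77 = 1.7143
Step 2: Compute the convergence rate.
r = 1 - 2/(kappa + 1) = 1 - 2*mu/(L + mu) = (L - mu)/(L + mu) = 55/209 = 0.2632


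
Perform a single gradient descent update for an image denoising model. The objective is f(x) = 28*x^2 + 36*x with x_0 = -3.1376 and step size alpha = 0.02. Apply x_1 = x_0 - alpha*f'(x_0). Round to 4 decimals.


We compute the gradient at x_0 and apply the update.
f'(x) = 56*x + 36
f'(-3.1376) = 56*-3.1376 + 36 = -139.7056
x_1 = -3.1376 - 0.02*-139.7056 = -0.3435


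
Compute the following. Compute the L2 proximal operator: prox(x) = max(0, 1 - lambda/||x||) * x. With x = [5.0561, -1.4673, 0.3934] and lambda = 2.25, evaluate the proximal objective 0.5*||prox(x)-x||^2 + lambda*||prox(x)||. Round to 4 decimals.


Step 1: Compute ||x||.
||x|| = 5.2794
Step 2: Compute scaling factor.
scale = max(0, 1 - 2.25/5.2794) = 0.5738
Step 3: prox(x) = [2.9013, -0.842, 0.2257]
||prox(x)|| = 3.0294
Step 4: Proximal objective.
0.5*||prox-x||^2 = 2.5313
lambda*||prox|| = 6.8162
Total = 9.3474


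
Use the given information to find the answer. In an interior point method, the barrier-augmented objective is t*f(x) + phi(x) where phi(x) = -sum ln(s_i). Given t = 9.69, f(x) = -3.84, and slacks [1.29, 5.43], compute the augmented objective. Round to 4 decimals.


Step 1: Compute log-barrier.
ln values: [0.2546, 1.6919]
phi = -(0.2546 + 1.6919) = -1.9466
Step 2: Compute augmented objective.
t*f(x) = 9.69*-3.84 = -37.2096
Total = -37.2096 - 1.9466 = -39.1562


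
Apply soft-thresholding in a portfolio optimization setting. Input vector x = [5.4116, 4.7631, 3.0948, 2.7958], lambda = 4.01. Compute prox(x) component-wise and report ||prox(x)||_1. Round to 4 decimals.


Soft-thresholding with lambda = 4.01:
prox(5.4116) = sign(5.4116)*max(|5.4116| - 4.01, 0) = 1.4016
prox(4.7631) = sign(4.7631)*max(|4.7631| - 4.01, 0) = 0.7531
prox(3.0948) = sign(3.0948)*max(|3.0948| - 4.01, 0) = 0.0
prox(2.7958) = sign(2.7958)*max(|2.7958| - 4.01, 0) = 0.0
prox(x) = [1.4016, 0.7531, 0.0, 0.0]
||prox(x)||_1 = 1.4016 + 0.7531 + 0.0 + 0.0 = 2.1547


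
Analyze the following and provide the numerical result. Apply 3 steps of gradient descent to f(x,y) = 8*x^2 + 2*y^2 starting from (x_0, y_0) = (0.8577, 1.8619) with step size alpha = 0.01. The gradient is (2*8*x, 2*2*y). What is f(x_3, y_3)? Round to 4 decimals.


Gradient descent on f(x,y) = 8*x^2 + 2*y^2.
Starting point: (0.8577, 1.8619), alpha = 0.01
Step 1: grad_x = 2*8*0.8577 = 13.7232, grad_y = 2*2*1.8619 = 7.4476
  x_1 = 0.8577 - 0.01*13.7232 = 0.7205
  y_1 = 1.8619 - 0.01*7.4476 = 1.7874
Step 2: grad_x = 2*8*0.7205 = 11.5275, grad_y = 2*2*1.7874 = 7.1497
  x_2 = 0.7205 - 0.01*11.5275 = 0.6052
  y_2 = 1.7874 - 0.01*7.1497 = 1.7159
Step 3: grad_x = 2*8*0.6052 = 9.6831, grad_y = 2*2*1.7159 = 6.8637
  x_3 = 0.6052 - 0.01*9.6831 = 0.5084
  y_3 = 1.7159 - 0.01*6.8637 = 1.6473
f(0.5084, 1.6473) = 8*0.5084^2 + 2*1.6473^2 = 7.4946


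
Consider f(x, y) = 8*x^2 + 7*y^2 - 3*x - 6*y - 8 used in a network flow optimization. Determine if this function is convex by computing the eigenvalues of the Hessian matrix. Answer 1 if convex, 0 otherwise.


The Hessian of f(x,y) = 8*x^2 + 7*y^2 - 3*x - 6*y - 8 is:
H = [[16, 0], [0, 14]]
Trace = 16 + 14 = 30
Determinant = 16*14 - (0)^2 = 224
Discriminant = (30)^2 - 4*224 = 4.0
Eigenvalues: lambda_1 = 14.0, lambda_2 = 16.0
The function is convex.

1


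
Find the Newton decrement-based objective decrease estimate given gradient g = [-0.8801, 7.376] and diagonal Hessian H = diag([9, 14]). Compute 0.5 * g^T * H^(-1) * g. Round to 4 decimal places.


Step 1: H is diagonal, so H^(-1) * g = [-0.0978, 0.5269].
Step 2: g^T H^(-1) g = sum_i g_i^2 / H_ii
  = (-0.8801)^2/9 + (7.376)^2/14
  = 0.0861 + 3.8861 = 3.9722
Step 3: Objective decrease = 0.5 * g^T H^(-1) g = 1.9861


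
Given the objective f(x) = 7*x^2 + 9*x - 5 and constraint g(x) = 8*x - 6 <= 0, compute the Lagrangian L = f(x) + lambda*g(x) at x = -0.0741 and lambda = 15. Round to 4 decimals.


Step 1: Evaluate f(x).
f(-0.0741) = 7*(-0.0741)^2 + 9*(-0.0741) - 5 = -5.6285
Step 2: Evaluate g(x).
g(-0.0741) = 8*-0.0741 - 6 = -6.5928
Step 3: Compute Lagrangian.
L = -5.6285 + 15*-6.5928 = -104.5205


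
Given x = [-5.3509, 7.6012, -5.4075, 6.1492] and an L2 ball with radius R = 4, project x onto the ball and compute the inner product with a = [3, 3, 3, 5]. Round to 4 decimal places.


Step 1: Compute ||x|| (intermediates to 6 decimals).
||x|| = sqrt((-5.3509)^2 + 7.6012^2 + (-5.4075)^2 + 6.1492^2) = 12.388062
Step 2: Project.
Since ||x|| > R, scale = R/||x|| = 4/12.388062 = 0.322892, proj(x) = scale * x
proj(x) = [-1.727763, 2.454367, -1.746038, 1.985527]
Step 3: Dot product.
a^T * proj(x) = 3*(-1.727763) + 3*2.454367 + 3*(-1.746038) + 5*1.985527 = 6.8693


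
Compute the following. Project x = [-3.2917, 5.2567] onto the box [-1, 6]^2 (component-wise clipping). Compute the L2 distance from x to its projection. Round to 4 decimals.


Project each component onto [-1, 6].
clip(-3.2917) = -1.0, clip(5.2567) = 5.2567
Projection = [-1.0, 5.2567]
Squared diffs: [5.2519, 0.0]
Distance = sqrt(5.2519) = 2.2917


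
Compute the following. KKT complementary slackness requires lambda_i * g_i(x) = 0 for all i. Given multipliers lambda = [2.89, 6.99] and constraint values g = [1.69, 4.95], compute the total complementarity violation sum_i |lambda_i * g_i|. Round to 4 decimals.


KKT complementary slackness check:
lambda_1 * g_1 = 2.89 * 1.69 = 4.8841
lambda_2 * g_2 = 6.99 * 4.95 = 34.6005
Total violation = 4.8841 + 34.6005 = 39.4846


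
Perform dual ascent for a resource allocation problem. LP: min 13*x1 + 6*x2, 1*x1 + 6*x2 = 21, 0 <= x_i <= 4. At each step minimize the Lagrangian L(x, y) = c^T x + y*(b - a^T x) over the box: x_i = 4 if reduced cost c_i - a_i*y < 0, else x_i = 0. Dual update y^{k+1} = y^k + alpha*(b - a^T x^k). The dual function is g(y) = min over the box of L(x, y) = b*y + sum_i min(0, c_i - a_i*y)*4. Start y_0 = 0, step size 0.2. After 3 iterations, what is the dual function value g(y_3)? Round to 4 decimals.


Dual ascent for LP: min 13*x1 + 6*x2, 1*x1 + 6*x2 = 21, 0 <= x_i <= 4
Step 1: y^k = 0.0, reduced costs: (13.0, 6.0)
  x^k = (0.0, 0.0), subgradient = b - a^T x = 21.0
  y^{k+1} = 0.0 + 0.2*21.0 = 4.2
Step 2: y^k = 4.2, reduced costs: (8.8, -19.2)
  x^k = (0.0, 4.0), subgradient = b - a^T x = -3.0
  y^{k+1} = 4.2 + 0.2*-3.0 = 3.6
Step 3: y^k = 3.6, reduced costs: (9.4, -15.6)
  x^k = (0.0, 4.0), subgradient = b - a^T x = -3.0
  y^{k+1} = 3.6 + 0.2*-3.0 = 3.0
Dual objective at y_3 = 3.0: reduced costs (10.0, -12.0), box minimizer x = (0.0, 4.0)
g(y_3) = b*y + (c1 - a1*y)*x1 + (c2 - a2*y)*x2 = 21*3.0 + 10.0*0.0 + (-12.0)*4.0 = 63.0 + 0.0 - 48.0 = 15.0


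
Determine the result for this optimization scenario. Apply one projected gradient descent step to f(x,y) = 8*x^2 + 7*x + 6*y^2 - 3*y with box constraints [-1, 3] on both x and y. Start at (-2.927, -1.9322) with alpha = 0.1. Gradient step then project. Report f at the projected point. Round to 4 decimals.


Step 1: Compute gradient at (-2.927, -1.9322).
grad_x = 2*8*-2.927 + 7 = -39.832
grad_y = 2*6*-1.9322 - 3 = -26.1864
Step 2: Gradient step.
x_raw = -2.927 - 0.1*-39.832 = 1.0562
y_raw = -1.9322 - 0.1*-26.1864 = 0.6864
Step 3: Project onto [-1, 3].
x_proj = clip(1.0562) = 1.0562
y_proj = clip(0.6864) = 0.6864
Step 4: Evaluate f.
f(1.0562, 0.6864) = 17.0857


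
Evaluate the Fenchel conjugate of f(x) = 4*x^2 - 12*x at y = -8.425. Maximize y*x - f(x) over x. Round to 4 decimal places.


f*(y) = sup_x {y*x - a*x^2 - b*x} = sup_x {(y-b)*x - a*x^2}
FOC: (y - b) - 2a*x = 0 => x* = (y - b)/(2a)
x* = (-8.425 + 12)/(2*4) = 0.4469
f*(-8.425) = (y-b)^2/(4a) = (-8.425 + 12)^2/(4*4)
= 12.7806/16 = 0.7988


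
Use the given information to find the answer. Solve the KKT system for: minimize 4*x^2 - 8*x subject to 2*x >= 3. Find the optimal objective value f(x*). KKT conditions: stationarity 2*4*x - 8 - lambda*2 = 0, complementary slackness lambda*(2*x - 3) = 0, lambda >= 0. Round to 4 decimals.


Step 1: Try lambda = 0 (constraint inactive).
x_unc = 8/(2*4) = 1.0
Check: 2*1.0 = 2.0 < 3 -- violated!
Step 2: Constraint must be active: 2*x = 3
x* = 3/2 = 1.5
lambda = (2*4*1.5 - 8)/2 = 2.0
Step 3: Compute optimal value.
f(x*) = 4*1.5^2 - 8*1.5 = -3.0


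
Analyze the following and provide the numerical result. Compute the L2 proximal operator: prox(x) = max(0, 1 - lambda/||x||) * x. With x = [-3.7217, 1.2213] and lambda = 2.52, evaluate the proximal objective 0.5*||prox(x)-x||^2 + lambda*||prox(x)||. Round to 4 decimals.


Step 1: Compute ||x||.
||x|| = 3.917
Step 2: Compute scaling factor.
scale = max(0, 1 - 2.52/3.917) = 0.3566
Step 3: prox(x) = [-1.3273, 0.4356]
||prox(x)|| = 1.397
Step 4: Proximal objective.
0.5*||prox-x||^2 = 3.1752
lambda*||prox|| = 3.5204
Total = 6.6956


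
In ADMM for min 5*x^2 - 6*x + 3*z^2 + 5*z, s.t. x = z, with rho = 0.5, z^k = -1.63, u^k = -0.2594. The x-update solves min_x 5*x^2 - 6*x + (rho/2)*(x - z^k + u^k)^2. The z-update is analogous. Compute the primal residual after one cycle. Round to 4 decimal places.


ADMM iteration with rho = 0.5, z^k = -1.63, u^k = -0.2594
Step 1: x-update.
Minimize 5*x^2 - 6*x + (0.5/2)*(x + 1.63 - 0.2594)^2
FOC: (2*5 + 0.5)*x = 6 + 0.5*(-1.63 + 0.2594)
x^{k+1} = 0.5062
Step 2: z-update.
Minimize 3*z^2 + 5*z + (0.5/2)*(0.5062 - z - 0.2594)^2
FOC: (2*3 + 0.5)*z = -5 + 0.5*(0.5062 - 0.2594)
z^{k+1} = -0.7502
Step 3: u-update.
u^{k+1} = -0.2594 + 0.5062 + 0.7502 = 0.997
Step 4: Primal residual = |0.5062 + 0.7502| = 1.2564


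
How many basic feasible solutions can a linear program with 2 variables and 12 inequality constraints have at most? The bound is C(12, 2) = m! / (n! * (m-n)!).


Each vertex corresponds to some choice of n active constraints out of m, so the number of vertices is at most C(m, n) = m! / (n!(m-n)!).
m = 12, n = 2
Numerator: 12 * 11
Denominator: 2! = 2
C(12, 2) = 66


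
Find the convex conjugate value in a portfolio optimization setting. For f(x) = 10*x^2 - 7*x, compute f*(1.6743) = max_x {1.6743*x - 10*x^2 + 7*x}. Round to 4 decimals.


f*(y) = sup_x {y*x - a*x^2 - b*x} = sup_x {(y-b)*x - a*x^2}
FOC: (y - b) - 2a*x = 0 => x* = (y - b)/(2a)
x* = (1.6743 + 7)/(2*10) = 0.4337
f*(1.6743) = (y-b)^2/(4a) = (1.6743 + 7)^2/(4*10)
= 75.2435/40 = 1.8811


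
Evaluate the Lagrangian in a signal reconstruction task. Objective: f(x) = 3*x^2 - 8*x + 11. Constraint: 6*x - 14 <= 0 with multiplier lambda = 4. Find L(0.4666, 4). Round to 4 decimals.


Step 1: Evaluate f(x).
f(0.4666) = 3*0.4666^2 - 8*0.4666 + 11 = 7.9203
Step 2: Evaluate g(x).
g(0.4666) = 6*0.4666 - 14 = -11.2004
Step 3: Compute Lagrangian.
L = 7.9203 + 4*-11.2004 = -36.8813


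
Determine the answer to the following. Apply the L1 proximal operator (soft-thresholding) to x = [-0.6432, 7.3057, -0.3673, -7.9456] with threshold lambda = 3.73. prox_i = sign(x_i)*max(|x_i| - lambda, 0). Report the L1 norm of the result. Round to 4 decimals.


Soft-thresholding with lambda = 3.73:
prox(-0.6432) = sign(-0.6432)*max(|-0.6432| - 3.73, 0) = 0.0
prox(7.3057) = sign(7.3057)*max(|7.3057| - 3.73, 0) = 3.5757
prox(-0.3673) = sign(-0.3673)*max(|-0.3673| - 3.73, 0) = 0.0
prox(-7.9456) = sign(-7.9456)*max(|-7.9456| - 3.73, 0) = -4.2156
prox(x) = [0.0, 3.5757, 0.0, -4.2156]
||prox(x)||_1 = 0.0 + 3.5757 + 0.0 + 4.2156 = 7.7913


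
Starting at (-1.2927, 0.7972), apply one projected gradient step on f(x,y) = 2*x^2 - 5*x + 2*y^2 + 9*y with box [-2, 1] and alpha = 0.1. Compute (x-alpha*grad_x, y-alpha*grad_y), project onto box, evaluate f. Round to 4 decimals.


Step 1: Compute gradient at (-1.2927, 0.7972).
grad_x = 2*2*-1.2927 - 5 = -10.1708
grad_y = 2*2*0.7972 + 9 = 12.1888
Step 2: Gradient step.
x_raw = -1.2927 - 0.1*-10.1708 = -0.2756
y_raw = 0.7972 - 0.1*12.1888 = -0.4217
Step 3: Project onto [-2, 1].
x_proj = clip(-0.2756) = -0.2756
y_proj = clip(-0.4217) = -0.4217
Step 4: Evaluate f.
f(-0.2756, -0.4217) = -1.9095


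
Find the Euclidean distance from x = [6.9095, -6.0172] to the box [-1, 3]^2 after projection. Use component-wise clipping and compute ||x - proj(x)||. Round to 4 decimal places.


Project each component onto [-1, 3].
clip(6.9095) = 3.0, clip(-6.0172) = -1.0
Projection = [3.0, -1.0]
Squared diffs: [15.2842, 25.1723]
Distance = sqrt(40.4565) = 6.3605


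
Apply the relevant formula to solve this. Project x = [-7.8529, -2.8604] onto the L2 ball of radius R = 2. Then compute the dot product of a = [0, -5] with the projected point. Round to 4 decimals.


Step 1: Compute ||x|| (intermediates to 6 decimals).
||x|| = sqrt((-7.8529)^2 + (-2.8604)^2) = 8.357627
Step 2: Project.
Since ||x|| > R, scale = R/||x|| = 2/8.357627 = 0.239302, proj(x) = scale * x
proj(x) = [-1.879215, -0.684499]
Step 3: Dot product.
a^T * proj(x) = 0*(-1.879215) - 5*(-0.684499) = 3.4225


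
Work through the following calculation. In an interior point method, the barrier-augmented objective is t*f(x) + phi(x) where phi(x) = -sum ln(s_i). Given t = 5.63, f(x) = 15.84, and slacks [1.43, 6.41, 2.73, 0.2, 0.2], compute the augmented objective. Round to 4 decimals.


Step 1: Compute log-barrier.
ln values: [0.3577, 1.8579, 1.0043, -1.6094, -1.6094]
phi = -(0.3577 + 1.8579 + 1.0043 - 1.6094 - 1.6094) = -0.001
Step 2: Compute augmented objective.
t*f(x) = 5.63*15.84 = 89.1792
Total = 89.1792 - 0.001 = 89.1782


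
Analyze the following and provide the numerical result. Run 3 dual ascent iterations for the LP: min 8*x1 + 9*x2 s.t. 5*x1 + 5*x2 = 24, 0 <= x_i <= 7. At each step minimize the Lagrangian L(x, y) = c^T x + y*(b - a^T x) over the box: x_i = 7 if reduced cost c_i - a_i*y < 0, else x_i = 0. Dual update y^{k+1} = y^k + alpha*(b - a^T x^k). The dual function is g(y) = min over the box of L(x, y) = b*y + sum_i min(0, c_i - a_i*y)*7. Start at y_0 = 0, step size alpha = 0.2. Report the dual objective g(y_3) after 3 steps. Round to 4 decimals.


Dual ascent for LP: min 8*x1 + 9*x2, 5*x1 + 5*x2 = 24, 0 <= x_i <= 7
Step 1: y^k = 0.0, reduced costs: (8.0, 9.0)
  x^k = (0.0, 0.0), subgradient = b - a^T x = 24.0
  y^{k+1} = 0.0 + 0.2*24.0 = 4.8
Step 2: y^k = 4.8, reduced costs: (-16.0, -15.0)
  x^k = (7.0, 7.0), subgradient = b - a^T x = -46.0
  y^{k+1} = 4.8 + 0.2*-46.0 = -4.4
Step 3: y^k = -4.4, reduced costs: (30.0, 31.0)
  x^k = (0.0, 0.0), subgradient = b - a^T x = 24.0
  y^{k+1} = -4.4 + 0.2*24.0 = 0.4
Dual objective at y_3 = 0.4: reduced costs (6.0, 7.0), box minimizer x = (0.0, 0.0)
g(y_3) = b*y + (c1 - a1*y)*x1 + (c2 - a2*y)*x2 = 24*0.4 + 6.0*0.0 + 7.0*0.0 = 9.6 + 0.0 + 0.0 = 9.6


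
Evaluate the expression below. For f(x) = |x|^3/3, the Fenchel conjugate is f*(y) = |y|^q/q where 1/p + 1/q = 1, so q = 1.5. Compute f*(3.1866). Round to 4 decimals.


The conjugate exponent q satisfies 1/p + 1/q = 1.
p = 3, so q = 3/(3 - 1) = 1.5
|y|^q = 3.1866^1.5 = 5.6884
f*(3.1866) = 5.6884 / 1.5 = 3.7923


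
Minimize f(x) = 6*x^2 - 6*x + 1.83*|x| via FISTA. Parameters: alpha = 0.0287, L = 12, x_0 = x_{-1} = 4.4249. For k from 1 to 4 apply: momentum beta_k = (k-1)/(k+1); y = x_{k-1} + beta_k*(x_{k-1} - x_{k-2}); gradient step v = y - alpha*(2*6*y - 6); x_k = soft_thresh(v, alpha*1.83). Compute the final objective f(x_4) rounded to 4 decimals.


FISTA on f(x) = 6*x^2 - 6*x + 1.83*|x|
L = 12, alpha = 0.0287
Iteration 1: beta = 0.0, y = 4.4249 + 0.0*(4.4249 - 4.4249) = 4.4249
  grad(y) = 47.0988, v = y - alpha*grad = 3.0732
  prox(v) = soft_thresh(3.0732, 0.0525) = 3.0206
Iteration 2: beta = 0.3333, y = 3.0206 + 0.3333*(3.0206 - 4.4249) = 2.5526
  grad(y) = 24.6307, v = y - alpha*grad = 1.8457
  prox(v) = soft_thresh(1.8457, 0.0525) = 1.7931
Iteration 3: beta = 0.5, y = 1.7931 + 0.5*(1.7931 - 3.0206) = 1.1794
  grad(y) = 8.1526, v = y - alpha*grad = 0.9454
  prox(v) = soft_thresh(0.9454, 0.0525) = 0.8929
Iteration 4: beta = 0.6, y = 0.8929 + 0.6*(0.8929 - 1.7931) = 0.3527
  grad(y) = -1.7672, v = y - alpha*grad = 0.4034
  prox(v) = soft_thresh(0.4034, 0.0525) = 0.3509
f(x_4) = 6*0.3509^2 - 6*0.3509 + 1.83*|0.3509| = -0.7245


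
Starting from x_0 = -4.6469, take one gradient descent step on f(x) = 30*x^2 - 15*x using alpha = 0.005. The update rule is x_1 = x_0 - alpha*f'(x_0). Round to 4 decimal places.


We compute the gradient at x_0 and apply the update.
f'(x) = 60*x - 15
f'(-4.6469) = 60*-4.6469 - 15 = -293.814
x_1 = -4.6469 - 0.005*-293.814 = -3.1778


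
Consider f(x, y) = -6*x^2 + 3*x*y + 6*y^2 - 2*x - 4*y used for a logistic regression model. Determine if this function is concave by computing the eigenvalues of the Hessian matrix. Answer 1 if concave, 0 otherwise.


The Hessian of f(x,y) = -6*x^2 + 3*x*y + 6*y^2 - 2*x - 4*y is:
H = [[-12, 3], [3, 12]]
Trace = -12 + 12 = 0
Determinant = -12*12 - (3)^2 = -153
Discriminant = (0)^2 - 4*-153 = 612.0
Eigenvalues: lambda_1 = -12.3693, lambda_2 = 12.3693
The function is not concave.

0


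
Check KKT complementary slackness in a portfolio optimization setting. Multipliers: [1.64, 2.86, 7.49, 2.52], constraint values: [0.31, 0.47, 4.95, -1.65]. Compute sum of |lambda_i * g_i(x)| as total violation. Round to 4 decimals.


KKT complementary slackness check:
lambda_1 * g_1 = 1.64 * 0.31 = 0.5084
lambda_2 * g_2 = 2.86 * 0.47 = 1.3442
lambda_3 * g_3 = 7.49 * 4.95 = 37.0755
lambda_4 * g_4 = 2.52 * -1.65 = -4.158
Total violation = 0.5084 + 1.3442 + 37.0755 + 4.158 = 43.0861


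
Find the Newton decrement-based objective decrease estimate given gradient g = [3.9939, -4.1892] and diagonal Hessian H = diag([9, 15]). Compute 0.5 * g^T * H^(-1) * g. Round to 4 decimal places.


Step 1: H is diagonal, so H^(-1) * g = [0.4438, -0.2793].
Step 2: g^T H^(-1) g = sum_i g_i^2 / H_ii
  = (3.9939)^2/9 + (-4.1892)^2/15
  = 1.7724 + 1.17 = 2.9423
Step 3: Objective decrease = 0.5 * g^T H^(-1) g = 1.4712


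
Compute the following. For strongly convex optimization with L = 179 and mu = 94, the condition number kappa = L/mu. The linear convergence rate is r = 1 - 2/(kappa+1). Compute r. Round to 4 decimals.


Step 1: Compute the condition number.
kappa = L/mu = 179/94 = 1.9043
Step 2: Compute the convergence rate.
r = 1 - 2/(kappa + 1) = 1 - 2*mu/(L + mu) = (L - mu)/(L + mu) = 85/273 = 0.3114


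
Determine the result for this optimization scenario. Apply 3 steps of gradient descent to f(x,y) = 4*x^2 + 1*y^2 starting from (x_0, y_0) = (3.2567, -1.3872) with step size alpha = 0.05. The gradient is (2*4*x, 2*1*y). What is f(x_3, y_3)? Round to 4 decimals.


Gradient descent on f(x,y) = 4*x^2 + 1*y^2.
Starting point: (3.2567, -1.3872), alpha = 0.05
Step 1: grad_x = 2*4*3.2567 = 26.0536, grad_y = 2*1*-1.3872 = -2.7744
  x_1 = 3.2567 - 0.05*26.0536 = 1.954
  y_1 = -1.3872 - 0.05*-2.7744 = -1.2485
Step 2: grad_x = 2*4*1.954 = 15.6322, grad_y = 2*1*-1.2485 = -2.497
  x_2 = 1.954 - 0.05*15.6322 = 1.1724
  y_2 = -1.2485 - 0.05*-2.497 = -1.1236
Step 3: grad_x = 2*4*1.1724 = 9.3793, grad_y = 2*1*-1.1236 = -2.2473
  x_3 = 1.1724 - 0.05*9.3793 = 0.7034
  y_3 = -1.1236 - 0.05*-2.2473 = -1.0113
f(0.7034, -1.0113) = 4*0.7034^2 + 1*(-1.0113)^2 = 3.002


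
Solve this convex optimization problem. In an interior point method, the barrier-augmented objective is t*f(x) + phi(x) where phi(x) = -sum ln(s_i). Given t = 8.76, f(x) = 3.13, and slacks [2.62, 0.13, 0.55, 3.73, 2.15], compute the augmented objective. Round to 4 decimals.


Step 1: Compute log-barrier.
ln values: [0.9632, -2.0402, -0.5978, 1.3164, 0.7655]
phi = -(0.9632 - 2.0402 - 0.5978 + 1.3164 + 0.7655) = -0.407
Step 2: Compute augmented objective.
t*f(x) = 8.76*3.13 = 27.4188
Total = 27.4188 - 0.407 = 27.0118


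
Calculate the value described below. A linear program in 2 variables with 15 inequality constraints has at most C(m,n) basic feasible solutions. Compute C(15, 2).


Each vertex corresponds to some choice of n active constraints out of m, so the number of vertices is at most C(m, n) = m! / (n!(m-n)!).
m = 15, n = 2
Numerator: 15 * 14
Denominator: 2! = 2
C(15, 2) = 105


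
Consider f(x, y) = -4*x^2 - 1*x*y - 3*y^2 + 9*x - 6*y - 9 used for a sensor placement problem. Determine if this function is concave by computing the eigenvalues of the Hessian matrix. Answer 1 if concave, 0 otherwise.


The Hessian of f(x,y) = -4*x^2 - 1*x*y - 3*y^2 + 9*x - 6*y - 9 is:
H = [[-8, -1], [-1, -6]]
Trace = -8 - 6 = -14
Determinant = -8*-6 - (-1)^2 = 47
Discriminant = (-14)^2 - 4*47 = 8.0
Eigenvalues: lambda_1 = -8.4142, lambda_2 = -5.5858
The function is concave.

1


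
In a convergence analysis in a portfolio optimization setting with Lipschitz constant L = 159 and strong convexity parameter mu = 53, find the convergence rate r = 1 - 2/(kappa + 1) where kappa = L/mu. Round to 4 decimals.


Step 1: Compute the condition number.
kappa = L/mu = 159/53 = 3.0
Step 2: Compute the convergence rate.
r = 1 - 2/(kappa + 1) = 1 - 2*mu/(L + mu) = (L - mu)/(L + mu) = 106/212 = 0.5


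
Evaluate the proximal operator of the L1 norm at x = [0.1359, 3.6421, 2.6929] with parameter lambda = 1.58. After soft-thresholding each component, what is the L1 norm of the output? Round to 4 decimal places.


Soft-thresholding with lambda = 1.58:
prox(0.1359) = sign(0.1359)*max(|0.1359| - 1.58, 0) = 0.0
prox(3.6421) = sign(3.6421)*max(|3.6421| - 1.58, 0) = 2.0621
prox(2.6929) = sign(2.6929)*max(|2.6929| - 1.58, 0) = 1.1129
prox(x) = [0.0, 2.0621, 1.1129]
||prox(x)||_1 = 0.0 + 2.0621 + 1.1129 = 3.175


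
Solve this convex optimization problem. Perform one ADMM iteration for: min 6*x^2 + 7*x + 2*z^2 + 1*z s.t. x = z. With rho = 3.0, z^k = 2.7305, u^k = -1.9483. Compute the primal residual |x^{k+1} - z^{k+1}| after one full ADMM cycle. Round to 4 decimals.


ADMM iteration with rho = 3.0, z^k = 2.7305, u^k = -1.9483
Step 1: x-update.
Minimize 6*x^2 + 7*x + (3.0/2)*(x - 2.7305 - 1.9483)^2
FOC: (2*6 + 3.0)*x = -7 + 3.0*(2.7305 + 1.9483)
x^{k+1} = 0.4691
Step 2: z-update.
Minimize 2*z^2 + 1*z + (3.0/2)*(0.4691 - z - 1.9483)^2
FOC: (2*2 + 3.0)*z = -1 + 3.0*(0.4691 - 1.9483)
z^{k+1} = -0.7768
Step 3: u-update.
u^{k+1} = -1.9483 + 0.4691 + 0.7768 = -0.7024
Step 4: Primal residual = |0.4691 + 0.7768| = 1.2459


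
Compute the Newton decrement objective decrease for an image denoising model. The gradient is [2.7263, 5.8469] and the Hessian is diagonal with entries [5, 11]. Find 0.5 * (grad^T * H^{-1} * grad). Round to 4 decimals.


Step 1: H is diagonal, so H^(-1) * g = [0.5453, 0.5315].
Step 2: g^T H^(-1) g = sum_i g_i^2 / H_ii
  = (2.7263)^2/5 + (5.8469)^2/11
  = 1.4865 + 3.1078 = 4.5944
Step 3: Objective decrease = 0.5 * g^T H^(-1) g = 2.2972


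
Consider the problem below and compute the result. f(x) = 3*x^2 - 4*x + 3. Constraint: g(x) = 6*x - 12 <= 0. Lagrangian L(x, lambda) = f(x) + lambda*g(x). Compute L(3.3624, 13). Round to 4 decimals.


Step 1: Evaluate f(x).
f(3.3624) = 3*3.3624^2 - 4*3.3624 + 3 = 23.4676
Step 2: Evaluate g(x).
g(3.3624) = 6*3.3624 - 12 = 8.1744
Step 3: Compute Lagrangian.
L = 23.4676 + 13*8.1744 = 129.7348


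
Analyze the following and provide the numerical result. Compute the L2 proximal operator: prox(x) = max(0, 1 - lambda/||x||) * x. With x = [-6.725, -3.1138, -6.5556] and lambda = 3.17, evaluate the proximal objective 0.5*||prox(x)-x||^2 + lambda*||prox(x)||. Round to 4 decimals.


Step 1: Compute ||x||.
||x|| = 9.8943
Step 2: Compute scaling factor.
scale = max(0, 1 - 3.17/9.8943) = 0.6796
Step 3: prox(x) = [-4.5704, -2.1162, -4.4553]
||prox(x)|| = 6.7243
Step 4: Proximal objective.
0.5*||prox-x||^2 = 5.0245
lambda*||prox|| = 21.316
Total = 26.3405


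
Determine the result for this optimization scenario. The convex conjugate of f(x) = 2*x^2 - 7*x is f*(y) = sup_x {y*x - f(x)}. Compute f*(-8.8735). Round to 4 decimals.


f*(y) = sup_x {y*x - a*x^2 - b*x} = sup_x {(y-b)*x - a*x^2}
FOC: (y - b) - 2a*x = 0 => x* = (y - b)/(2a)
x* = (-8.8735 + 7)/(2*2) = -0.4684
f*(-8.8735) = (y-b)^2/(4a) = (-8.8735 + 7)^2/(4*2)
= 3.51/8 = 0.4388


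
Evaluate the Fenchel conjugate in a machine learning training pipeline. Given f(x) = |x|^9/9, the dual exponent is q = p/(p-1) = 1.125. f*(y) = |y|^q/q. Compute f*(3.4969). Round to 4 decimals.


The conjugate exponent q satisfies 1/p + 1/q = 1.
p = 9, so q = 9/(9 - 1) = 1.125
|y|^q = 3.4969^1.125 = 4.0892
f*(3.4969) = 4.0892 / 1.125 = 3.6349


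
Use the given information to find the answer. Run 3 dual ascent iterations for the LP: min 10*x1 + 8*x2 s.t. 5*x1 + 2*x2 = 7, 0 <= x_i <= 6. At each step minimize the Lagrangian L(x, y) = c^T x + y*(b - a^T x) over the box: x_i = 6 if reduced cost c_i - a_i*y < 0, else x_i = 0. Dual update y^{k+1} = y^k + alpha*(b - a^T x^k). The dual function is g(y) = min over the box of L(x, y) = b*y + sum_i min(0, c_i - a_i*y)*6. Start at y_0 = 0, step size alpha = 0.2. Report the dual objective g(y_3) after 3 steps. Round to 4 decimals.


Dual ascent for LP: min 10*x1 + 8*x2, 5*x1 + 2*x2 = 7, 0 <= x_i <= 6
Step 1: y^k = 0.0, reduced costs: (10.0, 8.0)
  x^k = (0.0, 0.0), subgradient = b - a^T x = 7.0
  y^{k+1} = 0.0 + 0.2*7.0 = 1.4
Step 2: y^k = 1.4, reduced costs: (3.0, 5.2)
  x^k = (0.0, 0.0), subgradient = b - a^T x = 7.0
  y^{k+1} = 1.4 + 0.2*7.0 = 2.8
Step 3: y^k = 2.8, reduced costs: (-4.0, 2.4)
  x^k = (6.0, 0.0), subgradient = b - a^T x = -23.0
  y^{k+1} = 2.8 + 0.2*-23.0 = -1.8
Dual objective at y_3 = -1.8: reduced costs (19.0, 11.6), box minimizer x = (0.0, 0.0)
g(y_3) = b*y + (c1 - a1*y)*x1 + (c2 - a2*y)*x2 = 7*(-1.8) + 19.0*0.0 + 11.6*0.0 = -12.6 + 0.0 + 0.0 = -12.6


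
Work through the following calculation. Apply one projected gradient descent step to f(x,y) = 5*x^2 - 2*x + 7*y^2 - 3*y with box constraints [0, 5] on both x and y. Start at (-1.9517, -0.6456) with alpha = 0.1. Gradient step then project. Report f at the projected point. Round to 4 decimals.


Step 1: Compute gradient at (-1.9517, -0.6456).
grad_x = 2*5*-1.9517 - 2 = -21.517
grad_y = 2*7*-0.6456 - 3 = -12.0384
Step 2: Gradient step.
x_raw = -1.9517 - 0.1*-21.517 = 0.2
y_raw = -0.6456 - 0.1*-12.0384 = 0.5582
Step 3: Project onto [0, 5].
x_proj = clip(0.2) = 0.2
y_proj = clip(0.5582) = 0.5582
Step 4: Evaluate f.
f(0.2, 0.5582) = 0.3067


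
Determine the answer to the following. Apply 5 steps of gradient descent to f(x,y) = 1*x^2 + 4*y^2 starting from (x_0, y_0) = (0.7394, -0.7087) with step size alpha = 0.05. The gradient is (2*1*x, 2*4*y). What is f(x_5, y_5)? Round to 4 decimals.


Gradient descent on f(x,y) = 1*x^2 + 4*y^2.
Starting point: (0.7394, -0.7087), alpha = 0.05
Step 1: grad_x = 2*1*0.7394 = 1.4788, grad_y = 2*4*-0.7087 = -5.6696
  x_1 = 0.7394 - 0.05*1.4788 = 0.6655
  y_1 = -0.7087 - 0.05*-5.6696 = -0.4252
Step 2: grad_x = 2*1*0.6655 = 1.3309, grad_y = 2*4*-0.4252 = -3.4018
  x_2 = 0.6655 - 0.05*1.3309 = 0.5989
  y_2 = -0.4252 - 0.05*-3.4018 = -0.2551
Step 3: grad_x = 2*1*0.5989 = 1.1978, grad_y = 2*4*-0.2551 = -2.0411
  x_3 = 0.5989 - 0.05*1.1978 = 0.539
  y_3 = -0.2551 - 0.05*-2.0411 = -0.1531
Step 4: grad_x = 2*1*0.539 = 1.078, grad_y = 2*4*-0.1531 = -1.2246
  x_4 = 0.539 - 0.05*1.078 = 0.4851
  y_4 = -0.1531 - 0.05*-1.2246 = -0.0918
Step 5: grad_x = 2*1*0.4851 = 0.9702, grad_y = 2*4*-0.0918 = -0.7348
  x_5 = 0.4851 - 0.05*0.9702 = 0.4366
  y_5 = -0.0918 - 0.05*-0.7348 = -0.0551
f(0.4366, -0.0551) = 1*0.4366^2 + 4*(-0.0551)^2 = 0.2028


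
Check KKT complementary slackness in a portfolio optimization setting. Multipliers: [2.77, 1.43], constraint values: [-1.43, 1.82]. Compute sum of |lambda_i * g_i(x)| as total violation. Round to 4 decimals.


KKT complementary slackness check:
lambda_1 * g_1 = 2.77 * -1.43 = -3.9611
lambda_2 * g_2 = 1.43 * 1.82 = 2.6026
Total violation = 3.9611 + 2.6026 = 6.5637


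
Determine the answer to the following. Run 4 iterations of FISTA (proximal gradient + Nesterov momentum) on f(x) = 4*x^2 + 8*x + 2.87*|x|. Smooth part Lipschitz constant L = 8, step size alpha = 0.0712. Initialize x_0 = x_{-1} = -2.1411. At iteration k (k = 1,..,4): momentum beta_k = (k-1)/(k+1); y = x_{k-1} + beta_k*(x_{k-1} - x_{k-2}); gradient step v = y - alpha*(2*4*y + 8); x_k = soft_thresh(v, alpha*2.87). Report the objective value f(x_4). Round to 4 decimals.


FISTA on f(x) = 4*x^2 + 8*x + 2.87*|x|
L = 8, alpha = 0.0712
Iteration 1: beta = 0.0, y = -2.1411 + 0.0*(-2.1411 + 2.1411) = -2.1411
  grad(y) = -9.1288, v = y - alpha*grad = -1.4911
  prox(v) = soft_thresh(-1.4911, 0.2043) = -1.2868
Iteration 2: beta = 0.3333, y = -1.2868 + 0.3333*(-1.2868 + 2.1411) = -1.002
  grad(y) = -0.0161, v = y - alpha*grad = -1.0009
  prox(v) = soft_thresh(-1.0009, 0.2043) = -0.7965
Iteration 3: beta = 0.5, y = -0.7965 + 0.5*(-0.7965 + 1.2868) = -0.5514
  grad(y) = 3.5889, v = y - alpha*grad = -0.8069
  prox(v) = soft_thresh(-0.8069, 0.2043) = -0.6026
Iteration 4: beta = 0.6, y = -0.6026 + 0.6*(-0.6026 + 0.7965) = -0.4862
  grad(y) = 4.1104, v = y - alpha*grad = -0.7789
  prox(v) = soft_thresh(-0.7789, 0.2043) = -0.5745
f(x_4) = 4*(-0.5745)^2 + 8*(-0.5745) + 2.87*|-0.5745| = -1.627


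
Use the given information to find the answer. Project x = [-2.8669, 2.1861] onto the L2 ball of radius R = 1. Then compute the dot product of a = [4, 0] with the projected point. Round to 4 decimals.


Step 1: Compute ||x|| (intermediates to 6 decimals).
||x|| = sqrt((-2.8669)^2 + 2.1861^2) = 3.605295
Step 2: Project.
Since ||x|| > R, scale = R/||x|| = 1/3.605295 = 0.27737, proj(x) = scale * x
proj(x) = [-0.795192, 0.606359]
Step 3: Dot product.
a^T * proj(x) = 4*(-0.795192) + 0*0.606359 = -3.1808


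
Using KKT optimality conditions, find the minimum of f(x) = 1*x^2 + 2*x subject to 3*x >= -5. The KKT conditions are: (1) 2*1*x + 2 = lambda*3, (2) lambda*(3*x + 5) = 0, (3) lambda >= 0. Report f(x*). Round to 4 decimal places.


Step 1: Try lambda = 0 (constraint inactive).
Stationarity: 2*1*x + 2 = 0
x* = -2/(2*1) = -1.0
Check constraint: 3*-1.0 = -3.0 >= -5 -- satisfied.
Step 2: Compute optimal value.
f(x*) = 1*(-1.0)^2 + 2*(-1.0) = -1.0


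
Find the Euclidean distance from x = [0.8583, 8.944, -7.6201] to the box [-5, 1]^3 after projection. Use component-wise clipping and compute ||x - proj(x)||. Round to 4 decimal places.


Project each component onto [-5, 1].
clip(0.8583) = 0.8583, clip(8.944) = 1.0, clip(-7.6201) = -5.0
Projection = [0.8583, 1.0, -5.0]
Squared diffs: [0.0, 63.1071, 6.8649]
Distance = sqrt(69.972) = 8.3649


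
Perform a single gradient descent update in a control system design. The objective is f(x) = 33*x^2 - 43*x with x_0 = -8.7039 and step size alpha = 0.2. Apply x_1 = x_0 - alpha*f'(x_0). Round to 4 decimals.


We compute the gradient at x_0 and apply the update.
f'(x) = 66*x - 43
f'(-8.7039) = 66*-8.7039 - 43 = -617.4574
x_1 = -8.7039 - 0.2*-617.4574 = 114.7876


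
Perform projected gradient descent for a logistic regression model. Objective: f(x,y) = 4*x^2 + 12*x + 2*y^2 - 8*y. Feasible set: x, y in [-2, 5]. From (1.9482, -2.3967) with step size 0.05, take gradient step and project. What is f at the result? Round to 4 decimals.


Step 1: Compute gradient at (1.9482, -2.3967).
grad_x = 2*4*1.9482 + 12 = 27.5856
grad_y = 2*2*-2.3967 - 8 = -17.5868
Step 2: Gradient step.
x_raw = 1.9482 - 0.05*27.5856 = 0.5689
y_raw = -2.3967 - 0.05*-17.5868 = -1.5174
Step 3: Project onto [-2, 5].
x_proj = clip(0.5689) = 0.5689
y_proj = clip(-1.5174) = -1.5174
Step 4: Evaluate f.
f(0.5689, -1.5174) = 24.8654


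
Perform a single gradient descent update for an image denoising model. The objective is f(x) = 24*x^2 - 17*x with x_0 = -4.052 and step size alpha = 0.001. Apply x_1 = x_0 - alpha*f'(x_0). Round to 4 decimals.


We compute the gradient at x_0 and apply the update.
f'(x) = 48*x - 17
f'(-4.052) = 48*-4.052 - 17 = -211.496
x_1 = -4.052 - 0.001*-211.496 = -3.8405


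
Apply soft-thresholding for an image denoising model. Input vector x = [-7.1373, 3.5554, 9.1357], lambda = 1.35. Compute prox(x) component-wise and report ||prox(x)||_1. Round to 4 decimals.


Soft-thresholding with lambda = 1.35:
prox(-7.1373) = sign(-7.1373)*max(|-7.1373| - 1.35, 0) = -5.7873
prox(3.5554) = sign(3.5554)*max(|3.5554| - 1.35, 0) = 2.2054
prox(9.1357) = sign(9.1357)*max(|9.1357| - 1.35, 0) = 7.7857
prox(x) = [-5.7873, 2.2054, 7.7857]
||prox(x)||_1 = 5.7873 + 2.2054 + 7.7857 = 15.7784


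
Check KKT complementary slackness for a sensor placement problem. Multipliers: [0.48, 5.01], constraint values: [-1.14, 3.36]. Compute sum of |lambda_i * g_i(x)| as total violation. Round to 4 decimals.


KKT complementary slackness check:
lambda_1 * g_1 = 0.48 * -1.14 = -0.5472
lambda_2 * g_2 = 5.01 * 3.36 = 16.8336
Total violation = 0.5472 + 16.8336 = 17.3808


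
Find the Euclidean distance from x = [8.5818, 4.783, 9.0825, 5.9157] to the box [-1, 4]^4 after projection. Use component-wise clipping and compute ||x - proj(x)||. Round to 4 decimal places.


Project each component onto [-1, 4].
clip(8.5818) = 4.0, clip(4.783) = 4.0, clip(9.0825) = 4.0, clip(5.9157) = 4.0
Projection = [4.0, 4.0, 4.0, 4.0]
Squared diffs: [20.9929, 0.6131, 25.8318, 3.6699]
Distance = sqrt(51.1077) = 7.149


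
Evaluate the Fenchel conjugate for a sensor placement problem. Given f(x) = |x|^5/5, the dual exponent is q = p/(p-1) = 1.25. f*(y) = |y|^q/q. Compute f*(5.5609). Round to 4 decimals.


The conjugate exponent q satisfies 1/p + 1/q = 1.
p = 5, so q = 5/(5 - 1) = 1.25
|y|^q = 5.5609^1.25 = 8.5395
f*(5.5609) = 8.5395 / 1.25 = 6.8316


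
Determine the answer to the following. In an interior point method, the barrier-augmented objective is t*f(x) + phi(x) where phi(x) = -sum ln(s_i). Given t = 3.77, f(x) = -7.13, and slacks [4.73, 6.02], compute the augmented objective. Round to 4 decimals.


Step 1: Compute log-barrier.
ln values: [1.5539, 1.7951]
phi = -(1.5539 + 1.7951) = -3.349
Step 2: Compute augmented objective.
t*f(x) = 3.77*-7.13 = -26.8801
Total = -26.8801 - 3.349 = -30.2291


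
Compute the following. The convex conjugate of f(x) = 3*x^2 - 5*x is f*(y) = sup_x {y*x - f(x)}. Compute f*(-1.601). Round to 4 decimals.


f*(y) = sup_x {y*x - a*x^2 - b*x} = sup_x {(y-b)*x - a*x^2}
FOC: (y - b) - 2a*x = 0 => x* = (y - b)/(2a)
x* = (-1.601 + 5)/(2*3) = 0.5665
f*(-1.601) = (y-b)^2/(4a) = (-1.601 + 5)^2/(4*3)
= 11.5532/12 = 0.9628
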